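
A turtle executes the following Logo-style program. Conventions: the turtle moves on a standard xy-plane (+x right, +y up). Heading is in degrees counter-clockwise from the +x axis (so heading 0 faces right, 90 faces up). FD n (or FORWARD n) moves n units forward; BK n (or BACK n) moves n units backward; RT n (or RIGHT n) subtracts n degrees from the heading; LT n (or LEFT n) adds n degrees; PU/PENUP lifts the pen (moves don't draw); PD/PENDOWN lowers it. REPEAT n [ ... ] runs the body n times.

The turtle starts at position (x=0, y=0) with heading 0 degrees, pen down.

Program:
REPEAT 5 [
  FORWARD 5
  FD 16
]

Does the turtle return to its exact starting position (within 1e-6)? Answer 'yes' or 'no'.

Answer: no

Derivation:
Executing turtle program step by step:
Start: pos=(0,0), heading=0, pen down
REPEAT 5 [
  -- iteration 1/5 --
  FD 5: (0,0) -> (5,0) [heading=0, draw]
  FD 16: (5,0) -> (21,0) [heading=0, draw]
  -- iteration 2/5 --
  FD 5: (21,0) -> (26,0) [heading=0, draw]
  FD 16: (26,0) -> (42,0) [heading=0, draw]
  -- iteration 3/5 --
  FD 5: (42,0) -> (47,0) [heading=0, draw]
  FD 16: (47,0) -> (63,0) [heading=0, draw]
  -- iteration 4/5 --
  FD 5: (63,0) -> (68,0) [heading=0, draw]
  FD 16: (68,0) -> (84,0) [heading=0, draw]
  -- iteration 5/5 --
  FD 5: (84,0) -> (89,0) [heading=0, draw]
  FD 16: (89,0) -> (105,0) [heading=0, draw]
]
Final: pos=(105,0), heading=0, 10 segment(s) drawn

Start position: (0, 0)
Final position: (105, 0)
Distance = 105; >= 1e-6 -> NOT closed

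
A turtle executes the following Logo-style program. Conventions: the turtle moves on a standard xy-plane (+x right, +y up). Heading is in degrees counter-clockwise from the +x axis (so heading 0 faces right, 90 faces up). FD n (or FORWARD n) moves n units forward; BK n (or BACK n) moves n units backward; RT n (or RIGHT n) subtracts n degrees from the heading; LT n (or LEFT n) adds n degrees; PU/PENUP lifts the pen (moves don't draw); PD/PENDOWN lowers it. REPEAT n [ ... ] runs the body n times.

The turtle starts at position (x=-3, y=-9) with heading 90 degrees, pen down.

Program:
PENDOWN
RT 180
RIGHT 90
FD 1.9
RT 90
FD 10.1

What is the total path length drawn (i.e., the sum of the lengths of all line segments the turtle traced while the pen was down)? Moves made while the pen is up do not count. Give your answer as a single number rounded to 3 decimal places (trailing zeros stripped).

Answer: 12

Derivation:
Executing turtle program step by step:
Start: pos=(-3,-9), heading=90, pen down
PD: pen down
RT 180: heading 90 -> 270
RT 90: heading 270 -> 180
FD 1.9: (-3,-9) -> (-4.9,-9) [heading=180, draw]
RT 90: heading 180 -> 90
FD 10.1: (-4.9,-9) -> (-4.9,1.1) [heading=90, draw]
Final: pos=(-4.9,1.1), heading=90, 2 segment(s) drawn

Segment lengths:
  seg 1: (-3,-9) -> (-4.9,-9), length = 1.9
  seg 2: (-4.9,-9) -> (-4.9,1.1), length = 10.1
Total = 12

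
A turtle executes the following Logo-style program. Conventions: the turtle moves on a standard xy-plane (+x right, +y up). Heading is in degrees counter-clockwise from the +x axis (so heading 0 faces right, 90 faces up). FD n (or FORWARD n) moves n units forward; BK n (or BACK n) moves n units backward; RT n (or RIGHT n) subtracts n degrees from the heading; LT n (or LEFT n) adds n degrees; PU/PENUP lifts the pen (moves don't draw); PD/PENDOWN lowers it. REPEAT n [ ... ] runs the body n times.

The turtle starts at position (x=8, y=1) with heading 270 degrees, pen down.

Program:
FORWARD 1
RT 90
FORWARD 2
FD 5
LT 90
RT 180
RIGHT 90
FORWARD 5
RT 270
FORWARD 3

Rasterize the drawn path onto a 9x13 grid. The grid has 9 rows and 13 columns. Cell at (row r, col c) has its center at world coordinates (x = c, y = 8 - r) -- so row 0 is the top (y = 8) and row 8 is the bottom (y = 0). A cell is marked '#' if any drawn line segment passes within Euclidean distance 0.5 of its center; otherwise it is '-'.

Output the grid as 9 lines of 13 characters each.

Answer: -------------
-------------
-------------
-------------
-------------
------#------
------#------
------#-#----
-########----

Derivation:
Segment 0: (8,1) -> (8,0)
Segment 1: (8,0) -> (6,0)
Segment 2: (6,0) -> (1,0)
Segment 3: (1,0) -> (6,0)
Segment 4: (6,0) -> (6,3)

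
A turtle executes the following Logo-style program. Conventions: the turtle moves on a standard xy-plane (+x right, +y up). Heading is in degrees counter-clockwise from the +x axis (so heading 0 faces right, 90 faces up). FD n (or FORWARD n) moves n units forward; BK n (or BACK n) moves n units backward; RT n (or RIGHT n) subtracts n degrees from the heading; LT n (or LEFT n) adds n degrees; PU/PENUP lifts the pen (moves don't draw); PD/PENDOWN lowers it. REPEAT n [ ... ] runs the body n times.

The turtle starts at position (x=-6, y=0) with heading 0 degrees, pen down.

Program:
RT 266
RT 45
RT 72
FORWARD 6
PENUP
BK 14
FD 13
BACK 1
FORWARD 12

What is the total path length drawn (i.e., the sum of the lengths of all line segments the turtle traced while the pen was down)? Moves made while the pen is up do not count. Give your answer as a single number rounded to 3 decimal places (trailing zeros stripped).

Executing turtle program step by step:
Start: pos=(-6,0), heading=0, pen down
RT 266: heading 0 -> 94
RT 45: heading 94 -> 49
RT 72: heading 49 -> 337
FD 6: (-6,0) -> (-0.477,-2.344) [heading=337, draw]
PU: pen up
BK 14: (-0.477,-2.344) -> (-13.364,3.126) [heading=337, move]
FD 13: (-13.364,3.126) -> (-1.397,-1.954) [heading=337, move]
BK 1: (-1.397,-1.954) -> (-2.318,-1.563) [heading=337, move]
FD 12: (-2.318,-1.563) -> (8.728,-6.252) [heading=337, move]
Final: pos=(8.728,-6.252), heading=337, 1 segment(s) drawn

Segment lengths:
  seg 1: (-6,0) -> (-0.477,-2.344), length = 6
Total = 6

Answer: 6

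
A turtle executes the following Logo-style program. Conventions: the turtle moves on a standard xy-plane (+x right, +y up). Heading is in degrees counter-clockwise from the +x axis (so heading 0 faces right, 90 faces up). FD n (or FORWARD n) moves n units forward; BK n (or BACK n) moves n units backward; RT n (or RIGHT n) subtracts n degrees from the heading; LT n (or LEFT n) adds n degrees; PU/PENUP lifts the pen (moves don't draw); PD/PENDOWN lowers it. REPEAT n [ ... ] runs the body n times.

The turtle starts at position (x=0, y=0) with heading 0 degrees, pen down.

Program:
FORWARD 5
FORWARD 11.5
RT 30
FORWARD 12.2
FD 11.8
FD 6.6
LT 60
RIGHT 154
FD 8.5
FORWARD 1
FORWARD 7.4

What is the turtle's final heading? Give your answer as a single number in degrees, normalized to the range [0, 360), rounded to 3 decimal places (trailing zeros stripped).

Answer: 236

Derivation:
Executing turtle program step by step:
Start: pos=(0,0), heading=0, pen down
FD 5: (0,0) -> (5,0) [heading=0, draw]
FD 11.5: (5,0) -> (16.5,0) [heading=0, draw]
RT 30: heading 0 -> 330
FD 12.2: (16.5,0) -> (27.066,-6.1) [heading=330, draw]
FD 11.8: (27.066,-6.1) -> (37.285,-12) [heading=330, draw]
FD 6.6: (37.285,-12) -> (43,-15.3) [heading=330, draw]
LT 60: heading 330 -> 30
RT 154: heading 30 -> 236
FD 8.5: (43,-15.3) -> (38.247,-22.347) [heading=236, draw]
FD 1: (38.247,-22.347) -> (37.688,-23.176) [heading=236, draw]
FD 7.4: (37.688,-23.176) -> (33.55,-29.311) [heading=236, draw]
Final: pos=(33.55,-29.311), heading=236, 8 segment(s) drawn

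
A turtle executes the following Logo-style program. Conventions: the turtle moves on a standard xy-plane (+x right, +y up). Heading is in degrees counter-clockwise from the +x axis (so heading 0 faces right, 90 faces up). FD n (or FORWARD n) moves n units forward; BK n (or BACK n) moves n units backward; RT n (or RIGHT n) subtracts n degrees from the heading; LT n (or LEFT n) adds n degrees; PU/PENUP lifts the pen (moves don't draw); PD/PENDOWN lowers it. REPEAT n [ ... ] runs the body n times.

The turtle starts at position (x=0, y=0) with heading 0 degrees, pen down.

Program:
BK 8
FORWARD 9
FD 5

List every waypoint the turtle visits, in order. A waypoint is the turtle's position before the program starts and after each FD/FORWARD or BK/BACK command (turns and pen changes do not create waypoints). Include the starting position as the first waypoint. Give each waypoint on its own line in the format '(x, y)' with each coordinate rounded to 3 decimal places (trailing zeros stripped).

Answer: (0, 0)
(-8, 0)
(1, 0)
(6, 0)

Derivation:
Executing turtle program step by step:
Start: pos=(0,0), heading=0, pen down
BK 8: (0,0) -> (-8,0) [heading=0, draw]
FD 9: (-8,0) -> (1,0) [heading=0, draw]
FD 5: (1,0) -> (6,0) [heading=0, draw]
Final: pos=(6,0), heading=0, 3 segment(s) drawn
Waypoints (4 total):
(0, 0)
(-8, 0)
(1, 0)
(6, 0)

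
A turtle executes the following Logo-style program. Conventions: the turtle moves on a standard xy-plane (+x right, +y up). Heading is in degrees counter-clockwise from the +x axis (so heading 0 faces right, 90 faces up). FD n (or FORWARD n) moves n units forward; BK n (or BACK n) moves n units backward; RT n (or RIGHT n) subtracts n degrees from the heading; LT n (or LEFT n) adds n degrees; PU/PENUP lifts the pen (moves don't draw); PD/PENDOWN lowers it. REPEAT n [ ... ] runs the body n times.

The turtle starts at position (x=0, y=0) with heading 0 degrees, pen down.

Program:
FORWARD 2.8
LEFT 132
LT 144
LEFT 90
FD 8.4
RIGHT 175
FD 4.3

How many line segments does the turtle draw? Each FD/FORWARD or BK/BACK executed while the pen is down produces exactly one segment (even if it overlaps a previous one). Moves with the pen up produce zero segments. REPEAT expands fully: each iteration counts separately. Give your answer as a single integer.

Executing turtle program step by step:
Start: pos=(0,0), heading=0, pen down
FD 2.8: (0,0) -> (2.8,0) [heading=0, draw]
LT 132: heading 0 -> 132
LT 144: heading 132 -> 276
LT 90: heading 276 -> 6
FD 8.4: (2.8,0) -> (11.154,0.878) [heading=6, draw]
RT 175: heading 6 -> 191
FD 4.3: (11.154,0.878) -> (6.933,0.058) [heading=191, draw]
Final: pos=(6.933,0.058), heading=191, 3 segment(s) drawn
Segments drawn: 3

Answer: 3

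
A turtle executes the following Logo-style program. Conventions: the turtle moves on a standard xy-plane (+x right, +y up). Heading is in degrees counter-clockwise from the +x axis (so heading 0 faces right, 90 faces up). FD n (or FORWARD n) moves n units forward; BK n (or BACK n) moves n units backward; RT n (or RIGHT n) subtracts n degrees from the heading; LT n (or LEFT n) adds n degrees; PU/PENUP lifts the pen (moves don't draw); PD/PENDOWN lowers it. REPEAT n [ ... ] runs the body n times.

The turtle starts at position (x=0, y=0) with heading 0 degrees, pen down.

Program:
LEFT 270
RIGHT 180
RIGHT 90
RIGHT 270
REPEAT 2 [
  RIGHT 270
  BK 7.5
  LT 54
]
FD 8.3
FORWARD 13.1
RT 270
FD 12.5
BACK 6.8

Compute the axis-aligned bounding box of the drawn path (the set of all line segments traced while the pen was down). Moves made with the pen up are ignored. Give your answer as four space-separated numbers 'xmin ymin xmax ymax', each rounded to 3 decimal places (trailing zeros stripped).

Executing turtle program step by step:
Start: pos=(0,0), heading=0, pen down
LT 270: heading 0 -> 270
RT 180: heading 270 -> 90
RT 90: heading 90 -> 0
RT 270: heading 0 -> 90
REPEAT 2 [
  -- iteration 1/2 --
  RT 270: heading 90 -> 180
  BK 7.5: (0,0) -> (7.5,0) [heading=180, draw]
  LT 54: heading 180 -> 234
  -- iteration 2/2 --
  RT 270: heading 234 -> 324
  BK 7.5: (7.5,0) -> (1.432,4.408) [heading=324, draw]
  LT 54: heading 324 -> 18
]
FD 8.3: (1.432,4.408) -> (9.326,6.973) [heading=18, draw]
FD 13.1: (9.326,6.973) -> (21.785,11.021) [heading=18, draw]
RT 270: heading 18 -> 108
FD 12.5: (21.785,11.021) -> (17.922,22.91) [heading=108, draw]
BK 6.8: (17.922,22.91) -> (20.024,16.442) [heading=108, draw]
Final: pos=(20.024,16.442), heading=108, 6 segment(s) drawn

Segment endpoints: x in {0, 1.432, 7.5, 9.326, 17.922, 20.024, 21.785}, y in {0, 0, 4.408, 6.973, 11.021, 16.442, 22.91}
xmin=0, ymin=0, xmax=21.785, ymax=22.91

Answer: 0 0 21.785 22.91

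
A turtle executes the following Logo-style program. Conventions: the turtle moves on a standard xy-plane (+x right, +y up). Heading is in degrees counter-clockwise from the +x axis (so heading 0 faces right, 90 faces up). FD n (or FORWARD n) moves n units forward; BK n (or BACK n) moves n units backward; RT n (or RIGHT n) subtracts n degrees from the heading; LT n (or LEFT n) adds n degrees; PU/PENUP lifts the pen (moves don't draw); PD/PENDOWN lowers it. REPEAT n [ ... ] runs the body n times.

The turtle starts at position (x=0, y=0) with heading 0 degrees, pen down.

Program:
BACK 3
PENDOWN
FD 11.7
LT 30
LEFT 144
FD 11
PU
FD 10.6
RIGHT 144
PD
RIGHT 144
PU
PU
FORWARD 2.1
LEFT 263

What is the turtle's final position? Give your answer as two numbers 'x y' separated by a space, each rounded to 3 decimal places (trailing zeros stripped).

Executing turtle program step by step:
Start: pos=(0,0), heading=0, pen down
BK 3: (0,0) -> (-3,0) [heading=0, draw]
PD: pen down
FD 11.7: (-3,0) -> (8.7,0) [heading=0, draw]
LT 30: heading 0 -> 30
LT 144: heading 30 -> 174
FD 11: (8.7,0) -> (-2.24,1.15) [heading=174, draw]
PU: pen up
FD 10.6: (-2.24,1.15) -> (-12.782,2.258) [heading=174, move]
RT 144: heading 174 -> 30
PD: pen down
RT 144: heading 30 -> 246
PU: pen up
PU: pen up
FD 2.1: (-12.782,2.258) -> (-13.636,0.339) [heading=246, move]
LT 263: heading 246 -> 149
Final: pos=(-13.636,0.339), heading=149, 3 segment(s) drawn

Answer: -13.636 0.339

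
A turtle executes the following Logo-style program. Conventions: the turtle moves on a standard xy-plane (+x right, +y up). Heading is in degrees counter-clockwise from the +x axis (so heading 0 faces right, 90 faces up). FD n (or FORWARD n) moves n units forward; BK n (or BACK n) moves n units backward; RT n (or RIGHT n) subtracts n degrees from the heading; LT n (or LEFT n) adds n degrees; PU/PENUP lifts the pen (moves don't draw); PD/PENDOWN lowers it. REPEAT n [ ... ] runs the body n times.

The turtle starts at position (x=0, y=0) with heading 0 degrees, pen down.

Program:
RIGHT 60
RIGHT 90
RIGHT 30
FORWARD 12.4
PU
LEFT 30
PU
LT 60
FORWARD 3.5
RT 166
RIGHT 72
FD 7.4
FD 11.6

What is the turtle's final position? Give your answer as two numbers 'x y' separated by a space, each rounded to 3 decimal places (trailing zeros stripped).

Executing turtle program step by step:
Start: pos=(0,0), heading=0, pen down
RT 60: heading 0 -> 300
RT 90: heading 300 -> 210
RT 30: heading 210 -> 180
FD 12.4: (0,0) -> (-12.4,0) [heading=180, draw]
PU: pen up
LT 30: heading 180 -> 210
PU: pen up
LT 60: heading 210 -> 270
FD 3.5: (-12.4,0) -> (-12.4,-3.5) [heading=270, move]
RT 166: heading 270 -> 104
RT 72: heading 104 -> 32
FD 7.4: (-12.4,-3.5) -> (-6.124,0.421) [heading=32, move]
FD 11.6: (-6.124,0.421) -> (3.713,6.568) [heading=32, move]
Final: pos=(3.713,6.568), heading=32, 1 segment(s) drawn

Answer: 3.713 6.568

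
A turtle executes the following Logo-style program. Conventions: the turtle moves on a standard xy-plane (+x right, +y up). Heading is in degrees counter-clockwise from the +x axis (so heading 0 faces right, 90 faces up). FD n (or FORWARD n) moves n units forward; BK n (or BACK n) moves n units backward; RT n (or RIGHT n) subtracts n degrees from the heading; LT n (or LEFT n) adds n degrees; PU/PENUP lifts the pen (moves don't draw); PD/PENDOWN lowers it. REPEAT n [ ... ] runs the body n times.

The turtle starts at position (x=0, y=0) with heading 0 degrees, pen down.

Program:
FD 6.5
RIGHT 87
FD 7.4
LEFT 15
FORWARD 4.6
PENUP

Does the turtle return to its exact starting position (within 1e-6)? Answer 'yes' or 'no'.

Answer: no

Derivation:
Executing turtle program step by step:
Start: pos=(0,0), heading=0, pen down
FD 6.5: (0,0) -> (6.5,0) [heading=0, draw]
RT 87: heading 0 -> 273
FD 7.4: (6.5,0) -> (6.887,-7.39) [heading=273, draw]
LT 15: heading 273 -> 288
FD 4.6: (6.887,-7.39) -> (8.309,-11.765) [heading=288, draw]
PU: pen up
Final: pos=(8.309,-11.765), heading=288, 3 segment(s) drawn

Start position: (0, 0)
Final position: (8.309, -11.765)
Distance = 14.403; >= 1e-6 -> NOT closed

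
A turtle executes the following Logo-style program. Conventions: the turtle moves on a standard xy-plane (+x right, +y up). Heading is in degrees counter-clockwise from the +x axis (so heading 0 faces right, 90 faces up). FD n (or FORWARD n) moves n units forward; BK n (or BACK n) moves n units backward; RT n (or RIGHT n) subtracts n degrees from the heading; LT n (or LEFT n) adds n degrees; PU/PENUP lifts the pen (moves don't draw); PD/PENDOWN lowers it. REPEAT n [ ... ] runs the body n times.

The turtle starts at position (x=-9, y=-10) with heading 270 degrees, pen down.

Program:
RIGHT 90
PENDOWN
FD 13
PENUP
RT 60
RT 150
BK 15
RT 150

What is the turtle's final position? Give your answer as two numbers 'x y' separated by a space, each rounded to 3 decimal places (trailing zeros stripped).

Answer: -34.99 -2.5

Derivation:
Executing turtle program step by step:
Start: pos=(-9,-10), heading=270, pen down
RT 90: heading 270 -> 180
PD: pen down
FD 13: (-9,-10) -> (-22,-10) [heading=180, draw]
PU: pen up
RT 60: heading 180 -> 120
RT 150: heading 120 -> 330
BK 15: (-22,-10) -> (-34.99,-2.5) [heading=330, move]
RT 150: heading 330 -> 180
Final: pos=(-34.99,-2.5), heading=180, 1 segment(s) drawn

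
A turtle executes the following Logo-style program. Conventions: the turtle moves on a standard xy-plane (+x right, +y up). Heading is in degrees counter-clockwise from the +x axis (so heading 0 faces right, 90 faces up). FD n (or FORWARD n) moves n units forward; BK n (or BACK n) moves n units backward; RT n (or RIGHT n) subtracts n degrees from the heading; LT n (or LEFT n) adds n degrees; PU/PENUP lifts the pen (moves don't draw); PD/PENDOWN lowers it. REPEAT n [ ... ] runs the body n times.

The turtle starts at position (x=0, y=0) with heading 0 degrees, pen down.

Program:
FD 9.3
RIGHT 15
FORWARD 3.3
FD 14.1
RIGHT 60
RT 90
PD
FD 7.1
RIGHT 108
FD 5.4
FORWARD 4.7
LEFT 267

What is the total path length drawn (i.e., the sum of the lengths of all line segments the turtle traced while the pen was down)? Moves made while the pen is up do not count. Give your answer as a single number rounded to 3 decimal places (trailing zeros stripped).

Executing turtle program step by step:
Start: pos=(0,0), heading=0, pen down
FD 9.3: (0,0) -> (9.3,0) [heading=0, draw]
RT 15: heading 0 -> 345
FD 3.3: (9.3,0) -> (12.488,-0.854) [heading=345, draw]
FD 14.1: (12.488,-0.854) -> (26.107,-4.503) [heading=345, draw]
RT 60: heading 345 -> 285
RT 90: heading 285 -> 195
PD: pen down
FD 7.1: (26.107,-4.503) -> (19.249,-6.341) [heading=195, draw]
RT 108: heading 195 -> 87
FD 5.4: (19.249,-6.341) -> (19.532,-0.948) [heading=87, draw]
FD 4.7: (19.532,-0.948) -> (19.778,3.745) [heading=87, draw]
LT 267: heading 87 -> 354
Final: pos=(19.778,3.745), heading=354, 6 segment(s) drawn

Segment lengths:
  seg 1: (0,0) -> (9.3,0), length = 9.3
  seg 2: (9.3,0) -> (12.488,-0.854), length = 3.3
  seg 3: (12.488,-0.854) -> (26.107,-4.503), length = 14.1
  seg 4: (26.107,-4.503) -> (19.249,-6.341), length = 7.1
  seg 5: (19.249,-6.341) -> (19.532,-0.948), length = 5.4
  seg 6: (19.532,-0.948) -> (19.778,3.745), length = 4.7
Total = 43.9

Answer: 43.9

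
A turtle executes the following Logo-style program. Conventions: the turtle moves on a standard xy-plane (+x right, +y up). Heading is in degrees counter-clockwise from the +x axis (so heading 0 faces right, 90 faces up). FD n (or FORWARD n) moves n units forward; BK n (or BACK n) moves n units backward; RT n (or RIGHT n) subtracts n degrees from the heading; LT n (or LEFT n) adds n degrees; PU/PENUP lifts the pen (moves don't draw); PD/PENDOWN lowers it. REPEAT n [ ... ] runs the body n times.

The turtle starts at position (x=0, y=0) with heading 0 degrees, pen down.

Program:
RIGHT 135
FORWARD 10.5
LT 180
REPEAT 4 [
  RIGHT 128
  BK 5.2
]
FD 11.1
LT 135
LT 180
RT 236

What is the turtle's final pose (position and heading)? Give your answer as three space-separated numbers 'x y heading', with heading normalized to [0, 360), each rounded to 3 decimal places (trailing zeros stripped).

Answer: -10.181 -12.447 332

Derivation:
Executing turtle program step by step:
Start: pos=(0,0), heading=0, pen down
RT 135: heading 0 -> 225
FD 10.5: (0,0) -> (-7.425,-7.425) [heading=225, draw]
LT 180: heading 225 -> 45
REPEAT 4 [
  -- iteration 1/4 --
  RT 128: heading 45 -> 277
  BK 5.2: (-7.425,-7.425) -> (-8.058,-2.263) [heading=277, draw]
  -- iteration 2/4 --
  RT 128: heading 277 -> 149
  BK 5.2: (-8.058,-2.263) -> (-3.601,-4.942) [heading=149, draw]
  -- iteration 3/4 --
  RT 128: heading 149 -> 21
  BK 5.2: (-3.601,-4.942) -> (-8.456,-6.805) [heading=21, draw]
  -- iteration 4/4 --
  RT 128: heading 21 -> 253
  BK 5.2: (-8.456,-6.805) -> (-6.935,-1.832) [heading=253, draw]
]
FD 11.1: (-6.935,-1.832) -> (-10.181,-12.447) [heading=253, draw]
LT 135: heading 253 -> 28
LT 180: heading 28 -> 208
RT 236: heading 208 -> 332
Final: pos=(-10.181,-12.447), heading=332, 6 segment(s) drawn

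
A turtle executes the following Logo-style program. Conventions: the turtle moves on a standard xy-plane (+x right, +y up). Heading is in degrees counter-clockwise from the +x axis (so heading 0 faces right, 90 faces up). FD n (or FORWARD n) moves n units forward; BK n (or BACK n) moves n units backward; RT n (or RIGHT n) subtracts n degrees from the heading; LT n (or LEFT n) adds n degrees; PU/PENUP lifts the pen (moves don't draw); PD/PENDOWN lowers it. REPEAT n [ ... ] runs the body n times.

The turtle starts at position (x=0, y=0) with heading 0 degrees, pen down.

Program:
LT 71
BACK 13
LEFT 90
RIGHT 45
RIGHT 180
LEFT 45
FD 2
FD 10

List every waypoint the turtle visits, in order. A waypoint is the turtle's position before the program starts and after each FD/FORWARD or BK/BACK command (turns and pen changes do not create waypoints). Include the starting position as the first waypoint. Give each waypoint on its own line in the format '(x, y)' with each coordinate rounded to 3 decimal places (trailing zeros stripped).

Answer: (0, 0)
(-4.232, -12.292)
(-2.341, -12.943)
(7.114, -16.199)

Derivation:
Executing turtle program step by step:
Start: pos=(0,0), heading=0, pen down
LT 71: heading 0 -> 71
BK 13: (0,0) -> (-4.232,-12.292) [heading=71, draw]
LT 90: heading 71 -> 161
RT 45: heading 161 -> 116
RT 180: heading 116 -> 296
LT 45: heading 296 -> 341
FD 2: (-4.232,-12.292) -> (-2.341,-12.943) [heading=341, draw]
FD 10: (-2.341,-12.943) -> (7.114,-16.199) [heading=341, draw]
Final: pos=(7.114,-16.199), heading=341, 3 segment(s) drawn
Waypoints (4 total):
(0, 0)
(-4.232, -12.292)
(-2.341, -12.943)
(7.114, -16.199)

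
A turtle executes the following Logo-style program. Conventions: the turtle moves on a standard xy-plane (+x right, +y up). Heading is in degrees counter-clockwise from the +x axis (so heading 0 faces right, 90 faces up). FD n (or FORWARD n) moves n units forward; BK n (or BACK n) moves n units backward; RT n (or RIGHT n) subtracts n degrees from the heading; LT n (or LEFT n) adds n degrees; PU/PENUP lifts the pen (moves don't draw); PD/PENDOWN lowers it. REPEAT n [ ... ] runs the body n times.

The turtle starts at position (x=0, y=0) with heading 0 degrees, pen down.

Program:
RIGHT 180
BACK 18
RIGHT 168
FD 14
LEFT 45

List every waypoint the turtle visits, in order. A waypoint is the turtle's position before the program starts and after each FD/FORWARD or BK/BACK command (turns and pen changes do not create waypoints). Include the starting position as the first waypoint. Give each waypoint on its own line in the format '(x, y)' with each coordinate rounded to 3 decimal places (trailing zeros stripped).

Executing turtle program step by step:
Start: pos=(0,0), heading=0, pen down
RT 180: heading 0 -> 180
BK 18: (0,0) -> (18,0) [heading=180, draw]
RT 168: heading 180 -> 12
FD 14: (18,0) -> (31.694,2.911) [heading=12, draw]
LT 45: heading 12 -> 57
Final: pos=(31.694,2.911), heading=57, 2 segment(s) drawn
Waypoints (3 total):
(0, 0)
(18, 0)
(31.694, 2.911)

Answer: (0, 0)
(18, 0)
(31.694, 2.911)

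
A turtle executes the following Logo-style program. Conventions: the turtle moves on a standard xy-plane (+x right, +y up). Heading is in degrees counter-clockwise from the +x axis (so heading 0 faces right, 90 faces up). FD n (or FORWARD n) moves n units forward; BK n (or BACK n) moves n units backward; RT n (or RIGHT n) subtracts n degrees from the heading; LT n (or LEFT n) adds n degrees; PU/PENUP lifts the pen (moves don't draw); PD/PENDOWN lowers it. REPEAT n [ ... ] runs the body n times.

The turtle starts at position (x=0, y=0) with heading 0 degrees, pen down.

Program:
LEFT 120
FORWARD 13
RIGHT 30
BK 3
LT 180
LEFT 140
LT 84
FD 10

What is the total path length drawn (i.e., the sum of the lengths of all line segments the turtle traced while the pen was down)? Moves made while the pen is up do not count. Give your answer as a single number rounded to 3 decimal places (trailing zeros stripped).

Executing turtle program step by step:
Start: pos=(0,0), heading=0, pen down
LT 120: heading 0 -> 120
FD 13: (0,0) -> (-6.5,11.258) [heading=120, draw]
RT 30: heading 120 -> 90
BK 3: (-6.5,11.258) -> (-6.5,8.258) [heading=90, draw]
LT 180: heading 90 -> 270
LT 140: heading 270 -> 50
LT 84: heading 50 -> 134
FD 10: (-6.5,8.258) -> (-13.447,15.452) [heading=134, draw]
Final: pos=(-13.447,15.452), heading=134, 3 segment(s) drawn

Segment lengths:
  seg 1: (0,0) -> (-6.5,11.258), length = 13
  seg 2: (-6.5,11.258) -> (-6.5,8.258), length = 3
  seg 3: (-6.5,8.258) -> (-13.447,15.452), length = 10
Total = 26

Answer: 26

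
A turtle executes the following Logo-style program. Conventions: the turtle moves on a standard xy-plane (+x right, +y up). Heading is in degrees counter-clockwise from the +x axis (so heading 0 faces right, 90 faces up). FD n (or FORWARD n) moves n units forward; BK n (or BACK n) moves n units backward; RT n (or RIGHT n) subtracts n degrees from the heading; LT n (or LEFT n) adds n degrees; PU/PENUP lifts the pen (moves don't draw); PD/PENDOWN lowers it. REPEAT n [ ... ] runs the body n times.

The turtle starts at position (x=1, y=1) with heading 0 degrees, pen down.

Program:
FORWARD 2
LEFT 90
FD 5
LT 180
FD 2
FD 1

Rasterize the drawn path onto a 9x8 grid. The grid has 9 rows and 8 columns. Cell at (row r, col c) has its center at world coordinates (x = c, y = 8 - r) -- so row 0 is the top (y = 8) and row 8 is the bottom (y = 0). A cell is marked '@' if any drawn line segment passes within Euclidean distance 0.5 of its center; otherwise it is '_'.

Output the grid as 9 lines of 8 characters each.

Segment 0: (1,1) -> (3,1)
Segment 1: (3,1) -> (3,6)
Segment 2: (3,6) -> (3,4)
Segment 3: (3,4) -> (3,3)

Answer: ________
________
___@____
___@____
___@____
___@____
___@____
_@@@____
________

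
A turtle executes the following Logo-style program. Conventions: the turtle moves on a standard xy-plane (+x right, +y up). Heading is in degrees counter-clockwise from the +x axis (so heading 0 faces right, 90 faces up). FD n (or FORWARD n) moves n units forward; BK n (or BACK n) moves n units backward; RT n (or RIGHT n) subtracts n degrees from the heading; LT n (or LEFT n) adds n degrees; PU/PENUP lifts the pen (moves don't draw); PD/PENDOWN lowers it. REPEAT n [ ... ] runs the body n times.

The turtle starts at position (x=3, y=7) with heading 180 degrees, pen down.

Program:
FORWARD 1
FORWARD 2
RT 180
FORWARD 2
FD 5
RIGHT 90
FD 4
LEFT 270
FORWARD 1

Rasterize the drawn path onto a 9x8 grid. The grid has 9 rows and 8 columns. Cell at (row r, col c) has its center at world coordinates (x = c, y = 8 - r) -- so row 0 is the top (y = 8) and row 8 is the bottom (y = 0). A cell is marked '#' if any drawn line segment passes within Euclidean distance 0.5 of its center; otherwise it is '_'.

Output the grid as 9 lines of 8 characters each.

Segment 0: (3,7) -> (2,7)
Segment 1: (2,7) -> (0,7)
Segment 2: (0,7) -> (2,7)
Segment 3: (2,7) -> (7,7)
Segment 4: (7,7) -> (7,3)
Segment 5: (7,3) -> (6,3)

Answer: ________
########
_______#
_______#
_______#
______##
________
________
________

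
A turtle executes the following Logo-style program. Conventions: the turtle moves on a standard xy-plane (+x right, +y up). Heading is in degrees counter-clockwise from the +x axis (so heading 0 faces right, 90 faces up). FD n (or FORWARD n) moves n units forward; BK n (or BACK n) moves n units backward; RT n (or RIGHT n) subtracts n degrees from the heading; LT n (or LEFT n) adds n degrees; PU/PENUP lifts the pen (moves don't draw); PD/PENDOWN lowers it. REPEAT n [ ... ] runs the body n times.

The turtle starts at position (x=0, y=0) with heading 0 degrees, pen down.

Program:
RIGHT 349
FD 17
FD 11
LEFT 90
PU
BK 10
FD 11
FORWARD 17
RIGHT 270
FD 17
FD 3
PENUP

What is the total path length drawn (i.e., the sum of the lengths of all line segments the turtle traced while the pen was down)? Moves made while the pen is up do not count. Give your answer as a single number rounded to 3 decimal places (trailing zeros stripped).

Answer: 28

Derivation:
Executing turtle program step by step:
Start: pos=(0,0), heading=0, pen down
RT 349: heading 0 -> 11
FD 17: (0,0) -> (16.688,3.244) [heading=11, draw]
FD 11: (16.688,3.244) -> (27.486,5.343) [heading=11, draw]
LT 90: heading 11 -> 101
PU: pen up
BK 10: (27.486,5.343) -> (29.394,-4.474) [heading=101, move]
FD 11: (29.394,-4.474) -> (27.295,6.324) [heading=101, move]
FD 17: (27.295,6.324) -> (24.051,23.012) [heading=101, move]
RT 270: heading 101 -> 191
FD 17: (24.051,23.012) -> (7.363,19.768) [heading=191, move]
FD 3: (7.363,19.768) -> (4.418,19.196) [heading=191, move]
PU: pen up
Final: pos=(4.418,19.196), heading=191, 2 segment(s) drawn

Segment lengths:
  seg 1: (0,0) -> (16.688,3.244), length = 17
  seg 2: (16.688,3.244) -> (27.486,5.343), length = 11
Total = 28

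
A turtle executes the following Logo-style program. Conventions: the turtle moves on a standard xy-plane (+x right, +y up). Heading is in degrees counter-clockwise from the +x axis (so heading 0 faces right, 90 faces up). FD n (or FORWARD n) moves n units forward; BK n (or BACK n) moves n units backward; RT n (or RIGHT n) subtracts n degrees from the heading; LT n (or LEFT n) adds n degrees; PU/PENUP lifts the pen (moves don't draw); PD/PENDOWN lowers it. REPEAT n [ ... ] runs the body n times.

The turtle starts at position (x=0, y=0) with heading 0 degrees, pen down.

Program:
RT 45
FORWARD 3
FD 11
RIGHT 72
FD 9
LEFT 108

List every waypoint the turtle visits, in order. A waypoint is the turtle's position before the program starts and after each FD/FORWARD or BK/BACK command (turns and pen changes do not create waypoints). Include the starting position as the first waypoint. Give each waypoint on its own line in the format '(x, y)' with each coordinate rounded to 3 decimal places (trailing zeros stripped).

Executing turtle program step by step:
Start: pos=(0,0), heading=0, pen down
RT 45: heading 0 -> 315
FD 3: (0,0) -> (2.121,-2.121) [heading=315, draw]
FD 11: (2.121,-2.121) -> (9.899,-9.899) [heading=315, draw]
RT 72: heading 315 -> 243
FD 9: (9.899,-9.899) -> (5.814,-17.919) [heading=243, draw]
LT 108: heading 243 -> 351
Final: pos=(5.814,-17.919), heading=351, 3 segment(s) drawn
Waypoints (4 total):
(0, 0)
(2.121, -2.121)
(9.899, -9.899)
(5.814, -17.919)

Answer: (0, 0)
(2.121, -2.121)
(9.899, -9.899)
(5.814, -17.919)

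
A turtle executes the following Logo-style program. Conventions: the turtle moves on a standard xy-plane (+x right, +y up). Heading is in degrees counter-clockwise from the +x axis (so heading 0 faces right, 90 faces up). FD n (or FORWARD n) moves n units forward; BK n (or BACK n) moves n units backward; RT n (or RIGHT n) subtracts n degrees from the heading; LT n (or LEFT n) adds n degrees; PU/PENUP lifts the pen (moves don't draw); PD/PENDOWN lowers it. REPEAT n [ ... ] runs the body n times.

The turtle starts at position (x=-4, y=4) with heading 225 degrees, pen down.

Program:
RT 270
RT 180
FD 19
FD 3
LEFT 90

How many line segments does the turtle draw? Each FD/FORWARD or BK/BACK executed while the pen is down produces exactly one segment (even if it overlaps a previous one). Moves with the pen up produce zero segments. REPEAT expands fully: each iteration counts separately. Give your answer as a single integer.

Executing turtle program step by step:
Start: pos=(-4,4), heading=225, pen down
RT 270: heading 225 -> 315
RT 180: heading 315 -> 135
FD 19: (-4,4) -> (-17.435,17.435) [heading=135, draw]
FD 3: (-17.435,17.435) -> (-19.556,19.556) [heading=135, draw]
LT 90: heading 135 -> 225
Final: pos=(-19.556,19.556), heading=225, 2 segment(s) drawn
Segments drawn: 2

Answer: 2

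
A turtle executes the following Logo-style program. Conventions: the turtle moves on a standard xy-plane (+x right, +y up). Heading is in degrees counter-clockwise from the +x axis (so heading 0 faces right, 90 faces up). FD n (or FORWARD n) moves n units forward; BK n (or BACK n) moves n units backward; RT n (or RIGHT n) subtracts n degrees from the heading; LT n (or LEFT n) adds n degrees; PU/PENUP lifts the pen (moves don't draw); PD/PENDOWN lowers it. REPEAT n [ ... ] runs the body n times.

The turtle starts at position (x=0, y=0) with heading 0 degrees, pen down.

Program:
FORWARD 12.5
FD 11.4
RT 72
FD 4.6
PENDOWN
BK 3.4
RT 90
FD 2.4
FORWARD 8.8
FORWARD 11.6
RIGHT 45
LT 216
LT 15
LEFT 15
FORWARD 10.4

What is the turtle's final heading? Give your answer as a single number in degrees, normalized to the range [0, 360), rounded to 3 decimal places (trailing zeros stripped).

Answer: 39

Derivation:
Executing turtle program step by step:
Start: pos=(0,0), heading=0, pen down
FD 12.5: (0,0) -> (12.5,0) [heading=0, draw]
FD 11.4: (12.5,0) -> (23.9,0) [heading=0, draw]
RT 72: heading 0 -> 288
FD 4.6: (23.9,0) -> (25.321,-4.375) [heading=288, draw]
PD: pen down
BK 3.4: (25.321,-4.375) -> (24.271,-1.141) [heading=288, draw]
RT 90: heading 288 -> 198
FD 2.4: (24.271,-1.141) -> (21.988,-1.883) [heading=198, draw]
FD 8.8: (21.988,-1.883) -> (13.619,-4.602) [heading=198, draw]
FD 11.6: (13.619,-4.602) -> (2.587,-8.187) [heading=198, draw]
RT 45: heading 198 -> 153
LT 216: heading 153 -> 9
LT 15: heading 9 -> 24
LT 15: heading 24 -> 39
FD 10.4: (2.587,-8.187) -> (10.669,-1.642) [heading=39, draw]
Final: pos=(10.669,-1.642), heading=39, 8 segment(s) drawn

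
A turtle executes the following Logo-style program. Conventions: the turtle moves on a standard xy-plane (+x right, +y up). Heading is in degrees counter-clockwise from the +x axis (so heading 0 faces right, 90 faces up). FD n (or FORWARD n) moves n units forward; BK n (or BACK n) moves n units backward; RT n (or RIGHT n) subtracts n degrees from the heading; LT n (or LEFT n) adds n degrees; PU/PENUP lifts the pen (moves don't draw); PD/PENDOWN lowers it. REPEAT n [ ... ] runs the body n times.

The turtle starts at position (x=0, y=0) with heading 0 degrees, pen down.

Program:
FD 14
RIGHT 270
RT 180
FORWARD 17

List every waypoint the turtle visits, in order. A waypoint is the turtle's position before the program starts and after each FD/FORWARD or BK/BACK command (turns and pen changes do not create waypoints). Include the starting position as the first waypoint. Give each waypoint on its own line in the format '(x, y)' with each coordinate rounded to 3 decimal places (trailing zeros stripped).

Answer: (0, 0)
(14, 0)
(14, -17)

Derivation:
Executing turtle program step by step:
Start: pos=(0,0), heading=0, pen down
FD 14: (0,0) -> (14,0) [heading=0, draw]
RT 270: heading 0 -> 90
RT 180: heading 90 -> 270
FD 17: (14,0) -> (14,-17) [heading=270, draw]
Final: pos=(14,-17), heading=270, 2 segment(s) drawn
Waypoints (3 total):
(0, 0)
(14, 0)
(14, -17)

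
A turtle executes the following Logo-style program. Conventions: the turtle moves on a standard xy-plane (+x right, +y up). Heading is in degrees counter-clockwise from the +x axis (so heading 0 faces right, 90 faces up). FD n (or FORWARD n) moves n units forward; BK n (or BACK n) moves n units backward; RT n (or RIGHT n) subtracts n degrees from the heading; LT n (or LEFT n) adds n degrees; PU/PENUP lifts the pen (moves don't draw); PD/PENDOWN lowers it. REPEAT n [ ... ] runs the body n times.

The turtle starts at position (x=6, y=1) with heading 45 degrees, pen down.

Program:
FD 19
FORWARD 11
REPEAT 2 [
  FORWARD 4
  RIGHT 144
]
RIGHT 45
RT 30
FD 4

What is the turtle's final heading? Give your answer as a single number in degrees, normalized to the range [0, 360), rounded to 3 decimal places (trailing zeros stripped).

Executing turtle program step by step:
Start: pos=(6,1), heading=45, pen down
FD 19: (6,1) -> (19.435,14.435) [heading=45, draw]
FD 11: (19.435,14.435) -> (27.213,22.213) [heading=45, draw]
REPEAT 2 [
  -- iteration 1/2 --
  FD 4: (27.213,22.213) -> (30.042,25.042) [heading=45, draw]
  RT 144: heading 45 -> 261
  -- iteration 2/2 --
  FD 4: (30.042,25.042) -> (29.416,21.091) [heading=261, draw]
  RT 144: heading 261 -> 117
]
RT 45: heading 117 -> 72
RT 30: heading 72 -> 42
FD 4: (29.416,21.091) -> (32.388,23.767) [heading=42, draw]
Final: pos=(32.388,23.767), heading=42, 5 segment(s) drawn

Answer: 42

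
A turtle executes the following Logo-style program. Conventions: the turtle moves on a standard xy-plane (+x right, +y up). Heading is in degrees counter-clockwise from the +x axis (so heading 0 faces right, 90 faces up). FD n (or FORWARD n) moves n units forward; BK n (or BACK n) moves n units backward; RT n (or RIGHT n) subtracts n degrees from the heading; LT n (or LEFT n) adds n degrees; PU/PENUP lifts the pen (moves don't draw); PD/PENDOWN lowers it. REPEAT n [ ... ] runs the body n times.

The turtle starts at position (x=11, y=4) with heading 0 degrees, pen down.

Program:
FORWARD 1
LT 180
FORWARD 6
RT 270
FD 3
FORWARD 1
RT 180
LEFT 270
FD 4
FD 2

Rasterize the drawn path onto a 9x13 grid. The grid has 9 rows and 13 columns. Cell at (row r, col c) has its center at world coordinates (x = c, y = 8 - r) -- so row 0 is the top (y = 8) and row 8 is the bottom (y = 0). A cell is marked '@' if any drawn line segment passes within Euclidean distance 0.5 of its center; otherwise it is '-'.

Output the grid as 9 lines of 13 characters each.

Segment 0: (11,4) -> (12,4)
Segment 1: (12,4) -> (6,4)
Segment 2: (6,4) -> (6,1)
Segment 3: (6,1) -> (6,0)
Segment 4: (6,0) -> (10,0)
Segment 5: (10,0) -> (12,0)

Answer: -------------
-------------
-------------
-------------
------@@@@@@@
------@------
------@------
------@------
------@@@@@@@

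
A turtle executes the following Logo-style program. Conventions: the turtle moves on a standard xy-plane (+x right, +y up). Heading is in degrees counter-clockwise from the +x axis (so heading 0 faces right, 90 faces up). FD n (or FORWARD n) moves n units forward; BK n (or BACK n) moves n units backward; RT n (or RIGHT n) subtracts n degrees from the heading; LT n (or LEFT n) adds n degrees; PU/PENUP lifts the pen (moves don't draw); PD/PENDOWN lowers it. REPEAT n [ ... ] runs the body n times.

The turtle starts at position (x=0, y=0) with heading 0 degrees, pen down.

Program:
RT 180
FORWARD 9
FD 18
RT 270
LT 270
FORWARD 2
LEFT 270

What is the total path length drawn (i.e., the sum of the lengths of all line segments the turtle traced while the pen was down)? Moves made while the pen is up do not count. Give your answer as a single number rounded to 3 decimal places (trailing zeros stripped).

Answer: 29

Derivation:
Executing turtle program step by step:
Start: pos=(0,0), heading=0, pen down
RT 180: heading 0 -> 180
FD 9: (0,0) -> (-9,0) [heading=180, draw]
FD 18: (-9,0) -> (-27,0) [heading=180, draw]
RT 270: heading 180 -> 270
LT 270: heading 270 -> 180
FD 2: (-27,0) -> (-29,0) [heading=180, draw]
LT 270: heading 180 -> 90
Final: pos=(-29,0), heading=90, 3 segment(s) drawn

Segment lengths:
  seg 1: (0,0) -> (-9,0), length = 9
  seg 2: (-9,0) -> (-27,0), length = 18
  seg 3: (-27,0) -> (-29,0), length = 2
Total = 29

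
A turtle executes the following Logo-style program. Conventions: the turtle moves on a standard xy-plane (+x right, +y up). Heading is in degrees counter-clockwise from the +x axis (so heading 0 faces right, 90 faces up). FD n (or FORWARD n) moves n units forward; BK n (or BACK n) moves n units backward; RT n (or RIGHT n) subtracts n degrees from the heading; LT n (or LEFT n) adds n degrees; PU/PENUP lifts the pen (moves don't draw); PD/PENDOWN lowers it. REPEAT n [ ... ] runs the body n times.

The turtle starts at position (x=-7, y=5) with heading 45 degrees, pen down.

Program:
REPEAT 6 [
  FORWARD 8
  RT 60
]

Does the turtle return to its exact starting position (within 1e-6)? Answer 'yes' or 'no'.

Answer: yes

Derivation:
Executing turtle program step by step:
Start: pos=(-7,5), heading=45, pen down
REPEAT 6 [
  -- iteration 1/6 --
  FD 8: (-7,5) -> (-1.343,10.657) [heading=45, draw]
  RT 60: heading 45 -> 345
  -- iteration 2/6 --
  FD 8: (-1.343,10.657) -> (6.384,8.586) [heading=345, draw]
  RT 60: heading 345 -> 285
  -- iteration 3/6 --
  FD 8: (6.384,8.586) -> (8.455,0.859) [heading=285, draw]
  RT 60: heading 285 -> 225
  -- iteration 4/6 --
  FD 8: (8.455,0.859) -> (2.798,-4.798) [heading=225, draw]
  RT 60: heading 225 -> 165
  -- iteration 5/6 --
  FD 8: (2.798,-4.798) -> (-4.929,-2.727) [heading=165, draw]
  RT 60: heading 165 -> 105
  -- iteration 6/6 --
  FD 8: (-4.929,-2.727) -> (-7,5) [heading=105, draw]
  RT 60: heading 105 -> 45
]
Final: pos=(-7,5), heading=45, 6 segment(s) drawn

Start position: (-7, 5)
Final position: (-7, 5)
Distance = 0; < 1e-6 -> CLOSED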